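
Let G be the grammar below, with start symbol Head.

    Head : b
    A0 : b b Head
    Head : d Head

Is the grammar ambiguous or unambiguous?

Unambiguous

Only Head is reachable from Head; ignoring the rest: The reachable rules are right-linear with at most one rule per (nonterminal, next-terminal) pair. Each input token forces the next rule, so parsing is deterministic.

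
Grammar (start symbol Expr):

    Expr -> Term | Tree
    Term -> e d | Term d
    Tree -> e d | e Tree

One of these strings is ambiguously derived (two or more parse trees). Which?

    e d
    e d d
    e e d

e d

e d: 2 trees
e d d: 1 tree
e e d: 1 tree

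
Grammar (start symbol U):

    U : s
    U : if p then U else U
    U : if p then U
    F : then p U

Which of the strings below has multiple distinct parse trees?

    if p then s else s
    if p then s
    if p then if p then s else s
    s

if p then if p then s else s

if p then s else s: 1 tree
if p then s: 1 tree
if p then if p then s else s: 2 trees
s: 1 tree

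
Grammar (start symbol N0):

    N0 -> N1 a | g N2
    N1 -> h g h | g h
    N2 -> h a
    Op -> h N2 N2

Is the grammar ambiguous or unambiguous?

Witness: g h a

Derivation 1: N0 ⇒ N1 a ⇒ g h a
Derivation 2: N0 ⇒ g N2 ⇒ g h a

Two distinct leftmost derivations for the same string.

Ambiguous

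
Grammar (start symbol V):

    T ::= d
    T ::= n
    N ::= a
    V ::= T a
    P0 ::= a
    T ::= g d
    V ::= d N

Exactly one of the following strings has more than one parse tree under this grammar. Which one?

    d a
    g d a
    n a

d a: 2 trees
g d a: 1 tree
n a: 1 tree

d a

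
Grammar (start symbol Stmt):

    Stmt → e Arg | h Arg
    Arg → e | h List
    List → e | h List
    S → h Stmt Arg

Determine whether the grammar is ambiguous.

Unambiguous

Only Stmt, Arg, List are reachable from Stmt; ignoring the rest: The reachable rules are right-linear with at most one rule per (nonterminal, next-terminal) pair. Each input token forces the next rule, so parsing is deterministic.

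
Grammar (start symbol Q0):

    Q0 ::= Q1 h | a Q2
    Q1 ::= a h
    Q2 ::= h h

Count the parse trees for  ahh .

2

Parse trees for ahh:
  [Q0 [Q1 a h] h]
  [Q0 a [Q2 h h]]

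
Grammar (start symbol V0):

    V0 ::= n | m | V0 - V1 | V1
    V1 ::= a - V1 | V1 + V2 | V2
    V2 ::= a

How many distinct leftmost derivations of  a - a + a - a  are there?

3

Parse trees for a - a + a - a:
  [V0 [V0 [V0 [V1 [V2 a]]] - [V1 [V1 [V2 a]] + [V2 a]]] - [V1 [V2 a]]]
  [V0 [V0 [V1 a - [V1 [V1 [V2 a]] + [V2 a]]]] - [V1 [V2 a]]]
  [V0 [V0 [V1 [V1 a - [V1 [V2 a]]] + [V2 a]]] - [V1 [V2 a]]]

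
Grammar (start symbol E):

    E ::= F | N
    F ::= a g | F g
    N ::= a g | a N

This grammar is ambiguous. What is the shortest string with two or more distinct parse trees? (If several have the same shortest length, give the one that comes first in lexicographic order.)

length 2: a g has 2 parse trees

Two derivations of a g:
  E ⇒ F ⇒ a g
  E ⇒ N ⇒ a g

a g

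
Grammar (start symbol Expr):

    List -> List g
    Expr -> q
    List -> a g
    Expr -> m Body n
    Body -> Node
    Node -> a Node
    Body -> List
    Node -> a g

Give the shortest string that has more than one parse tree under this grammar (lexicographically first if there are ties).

m a g n

length 1: no string has ≥2 trees
length 4: m a g n has 2 parse trees

Two derivations of m a g n:
  Expr ⇒ m Body n ⇒ m Node n ⇒ m a g n
  Expr ⇒ m Body n ⇒ m List n ⇒ m a g n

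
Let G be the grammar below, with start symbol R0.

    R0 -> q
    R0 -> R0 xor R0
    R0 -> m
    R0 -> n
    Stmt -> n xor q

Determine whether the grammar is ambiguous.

Ambiguous

Witness: m xor m xor m

Derivation 1: R0 ⇒ R0 xor R0 ⇒ R0 xor R0 xor R0 ⇒ m xor R0 xor R0 ⇒ m xor m xor R0 ⇒ m xor m xor m
Derivation 2: R0 ⇒ R0 xor R0 ⇒ m xor R0 ⇒ m xor R0 xor R0 ⇒ m xor m xor R0 ⇒ m xor m xor m

Two distinct leftmost derivations for the same string.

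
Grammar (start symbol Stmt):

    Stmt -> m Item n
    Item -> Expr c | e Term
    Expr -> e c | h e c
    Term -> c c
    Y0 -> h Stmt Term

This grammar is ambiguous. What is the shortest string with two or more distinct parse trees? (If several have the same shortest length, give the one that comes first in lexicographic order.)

length 5: m e c c n has 2 parse trees

Two derivations of m e c c n:
  Stmt ⇒ m Item n ⇒ m Expr c n ⇒ m e c c n
  Stmt ⇒ m Item n ⇒ m e Term n ⇒ m e c c n

m e c c n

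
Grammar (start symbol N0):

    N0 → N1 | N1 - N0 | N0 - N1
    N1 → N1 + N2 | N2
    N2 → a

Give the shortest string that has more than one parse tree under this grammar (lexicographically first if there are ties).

length 1: no string has ≥2 trees
length 3: a - a has 2 parse trees

Two derivations of a - a:
  N0 ⇒ N1 - N0 ⇒ N2 - N0 ⇒ a - N0 ⇒ a - N1 ⇒ a - N2 ⇒ a - a
  N0 ⇒ N0 - N1 ⇒ N1 - N1 ⇒ N2 - N1 ⇒ a - N1 ⇒ a - N2 ⇒ a - a

a - a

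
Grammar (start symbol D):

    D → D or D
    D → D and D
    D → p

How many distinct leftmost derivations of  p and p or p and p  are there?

Parse trees for p and p or p and p:
  [D [D [D p] and [D p]] or [D [D p] and [D p]]]
  [D [D p] and [D [D p] or [D [D p] and [D p]]]]
  [D [D p] and [D [D [D p] or [D p]] and [D p]]]
  [D [D [D [D p] and [D p]] or [D p]] and [D p]]
  [D [D [D p] and [D [D p] or [D p]]] and [D p]]

5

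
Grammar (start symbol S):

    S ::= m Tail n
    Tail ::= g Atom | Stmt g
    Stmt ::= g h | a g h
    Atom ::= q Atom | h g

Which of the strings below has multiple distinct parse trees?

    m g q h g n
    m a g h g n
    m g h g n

m g q h g n: 1 tree
m a g h g n: 1 tree
m g h g n: 2 trees

m g h g n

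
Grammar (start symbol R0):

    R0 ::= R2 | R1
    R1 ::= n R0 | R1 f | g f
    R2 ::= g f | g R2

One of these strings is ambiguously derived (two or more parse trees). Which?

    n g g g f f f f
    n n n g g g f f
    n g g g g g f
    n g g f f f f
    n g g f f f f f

n g g g f f f f: 1 tree
n n n g g g f f: 3 trees
n g g g g g f: 1 tree
n g g f f f f: 1 tree
n g g f f f f f: 1 tree

n n n g g g f f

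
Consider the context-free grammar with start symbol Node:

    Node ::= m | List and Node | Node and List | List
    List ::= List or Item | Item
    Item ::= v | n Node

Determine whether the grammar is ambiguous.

Witness: v and v

Derivation 1: Node ⇒ List and Node ⇒ Item and Node ⇒ v and Node ⇒ v and List ⇒ v and Item ⇒ v and v
Derivation 2: Node ⇒ Node and List ⇒ List and List ⇒ Item and List ⇒ v and List ⇒ v and Item ⇒ v and v

Two distinct leftmost derivations for the same string.

Ambiguous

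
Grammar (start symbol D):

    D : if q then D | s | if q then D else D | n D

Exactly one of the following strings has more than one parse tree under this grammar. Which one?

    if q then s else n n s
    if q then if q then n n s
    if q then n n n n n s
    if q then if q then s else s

if q then if q then s else s

if q then s else n n s: 1 tree
if q then if q then n n s: 1 tree
if q then n n n n n s: 1 tree
if q then if q then s else s: 2 trees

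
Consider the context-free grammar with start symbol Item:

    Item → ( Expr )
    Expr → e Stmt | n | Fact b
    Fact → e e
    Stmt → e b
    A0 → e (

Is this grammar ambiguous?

Witness: ( e e b )

Derivation 1: Item ⇒ ( Expr ) ⇒ ( e Stmt ) ⇒ ( e e b )
Derivation 2: Item ⇒ ( Expr ) ⇒ ( Fact b ) ⇒ ( e e b )

Two distinct leftmost derivations for the same string.

Ambiguous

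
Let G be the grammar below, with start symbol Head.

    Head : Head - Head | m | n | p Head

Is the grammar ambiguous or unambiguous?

Witness: p m - m

Derivation 1: Head ⇒ Head - Head ⇒ p Head - Head ⇒ p m - Head ⇒ p m - m
Derivation 2: Head ⇒ p Head ⇒ p Head - Head ⇒ p m - Head ⇒ p m - m

Two distinct leftmost derivations for the same string.

Ambiguous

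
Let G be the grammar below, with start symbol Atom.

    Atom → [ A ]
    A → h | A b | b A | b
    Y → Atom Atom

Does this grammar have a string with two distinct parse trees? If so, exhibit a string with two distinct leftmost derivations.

Ambiguous

Witness: [ b b ]

Derivation 1: Atom ⇒ [ A ] ⇒ [ A b ] ⇒ [ b b ]
Derivation 2: Atom ⇒ [ A ] ⇒ [ b A ] ⇒ [ b b ]

Two distinct leftmost derivations for the same string.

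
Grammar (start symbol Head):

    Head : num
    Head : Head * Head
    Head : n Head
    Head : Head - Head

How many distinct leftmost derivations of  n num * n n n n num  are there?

2

Parse trees for n num * n n n n num:
  [Head [Head n [Head num]] * [Head n [Head n [Head n [Head n [Head num]]]]]]
  [Head n [Head [Head num] * [Head n [Head n [Head n [Head n [Head num]]]]]]]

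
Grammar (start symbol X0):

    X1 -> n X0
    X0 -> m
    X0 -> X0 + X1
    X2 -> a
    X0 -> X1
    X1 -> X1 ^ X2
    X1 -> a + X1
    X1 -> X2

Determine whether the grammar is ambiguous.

Witness: a + a

Derivation 1: X0 ⇒ X0 + X1 ⇒ X1 + X1 ⇒ X2 + X1 ⇒ a + X1 ⇒ a + X2 ⇒ a + a
Derivation 2: X0 ⇒ X1 ⇒ a + X1 ⇒ a + X2 ⇒ a + a

Two distinct leftmost derivations for the same string.

Ambiguous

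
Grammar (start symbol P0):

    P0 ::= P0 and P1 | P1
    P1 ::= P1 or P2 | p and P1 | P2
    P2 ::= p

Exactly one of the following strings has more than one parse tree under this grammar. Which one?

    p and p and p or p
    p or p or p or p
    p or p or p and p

p and p and p or p

p and p and p or p: 7 trees
p or p or p or p: 1 tree
p or p or p and p: 1 tree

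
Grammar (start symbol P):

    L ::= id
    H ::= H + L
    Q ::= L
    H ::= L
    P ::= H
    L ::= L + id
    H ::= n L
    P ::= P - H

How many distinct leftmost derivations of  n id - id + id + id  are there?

Parse trees for n id - id + id + id:
  [P [P [H n [L id]]] - [H [H [L id]] + [L [L id] + id]]]
  [P [P [H n [L id]]] - [H [H [H [L id]] + [L id]] + [L id]]]
  [P [P [H n [L id]]] - [H [H [L [L id] + id]] + [L id]]]
  [P [P [H n [L id]]] - [H [L [L [L id] + id] + id]]]

4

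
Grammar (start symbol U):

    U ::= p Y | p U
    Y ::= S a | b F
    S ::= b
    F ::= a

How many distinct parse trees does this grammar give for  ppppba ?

Parse trees for ppppba:
  [U p [U p [U p [U p [Y [S b] a]]]]]
  [U p [U p [U p [U p [Y b [F a]]]]]]

2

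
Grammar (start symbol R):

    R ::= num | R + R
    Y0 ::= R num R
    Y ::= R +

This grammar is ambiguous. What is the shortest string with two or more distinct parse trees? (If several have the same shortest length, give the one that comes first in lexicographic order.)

num + num + num

length 1: no string has ≥2 trees
length 3: no string has ≥2 trees
length 5: num + num + num has 2 parse trees

Two derivations of num + num + num:
  R ⇒ R + R ⇒ num + R ⇒ num + R + R ⇒ num + num + R ⇒ num + num + num
  R ⇒ R + R ⇒ R + R + R ⇒ num + R + R ⇒ num + num + R ⇒ num + num + num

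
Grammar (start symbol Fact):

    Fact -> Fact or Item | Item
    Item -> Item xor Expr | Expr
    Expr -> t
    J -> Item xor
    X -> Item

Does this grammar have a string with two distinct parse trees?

Unambiguous

Only Fact, Item, Expr are reachable from Fact; ignoring the rest: The grammar is stratified — Fact handles 'or' (left-recursive), Item handles 'xor', Expr atoms. Each operator has a fixed associativity and precedence level, so every string has one parse.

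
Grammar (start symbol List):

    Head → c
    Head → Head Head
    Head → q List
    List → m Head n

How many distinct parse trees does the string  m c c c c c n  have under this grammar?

Parse trees for m c c c c c n (showing first 6 of 14):
  [List m [Head [Head c] [Head [Head c] [Head [Head c] [Head [Head c] [Head c]]]]] n]
  [List m [Head [Head c] [Head [Head c] [Head [Head [Head c] [Head c]] [Head c]]]] n]
  [List m [Head [Head c] [Head [Head [Head c] [Head c]] [Head [Head c] [Head c]]]] n]
  [List m [Head [Head c] [Head [Head [Head c] [Head [Head c] [Head c]]] [Head c]]] n]
  [List m [Head [Head c] [Head [Head [Head [Head c] [Head c]] [Head c]] [Head c]]] n]
  [List m [Head [Head [Head c] [Head c]] [Head [Head c] [Head [Head c] [Head c]]]] n]

14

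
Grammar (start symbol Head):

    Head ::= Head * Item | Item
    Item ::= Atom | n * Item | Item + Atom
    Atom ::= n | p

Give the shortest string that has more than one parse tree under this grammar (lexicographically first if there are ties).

n * n

length 1: no string has ≥2 trees
length 3: n * n has 2 parse trees

Two derivations of n * n:
  Head ⇒ Head * Item ⇒ Item * Item ⇒ Atom * Item ⇒ n * Item ⇒ n * Atom ⇒ n * n
  Head ⇒ Item ⇒ n * Item ⇒ n * Atom ⇒ n * n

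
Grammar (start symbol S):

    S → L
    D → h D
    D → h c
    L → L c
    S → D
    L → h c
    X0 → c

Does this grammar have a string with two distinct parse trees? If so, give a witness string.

Ambiguous

Witness: h c

Derivation 1: S ⇒ L ⇒ h c
Derivation 2: S ⇒ D ⇒ h c

Two distinct leftmost derivations for the same string.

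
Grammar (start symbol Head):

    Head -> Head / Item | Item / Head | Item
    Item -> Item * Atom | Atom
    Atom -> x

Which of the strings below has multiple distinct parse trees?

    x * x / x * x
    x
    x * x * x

x * x / x * x

x * x / x * x: 2 trees
x: 1 tree
x * x * x: 1 tree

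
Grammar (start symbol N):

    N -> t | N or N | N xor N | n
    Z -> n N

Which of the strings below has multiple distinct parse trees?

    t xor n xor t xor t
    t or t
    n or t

t xor n xor t xor t: 5 trees
t or t: 1 tree
n or t: 1 tree

t xor n xor t xor t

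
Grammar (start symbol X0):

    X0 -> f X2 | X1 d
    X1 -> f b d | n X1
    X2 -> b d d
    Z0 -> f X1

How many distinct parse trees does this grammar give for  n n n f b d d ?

Parse trees for n n n f b d d:
  [X0 [X1 n [X1 n [X1 n [X1 f b d]]]] d]

1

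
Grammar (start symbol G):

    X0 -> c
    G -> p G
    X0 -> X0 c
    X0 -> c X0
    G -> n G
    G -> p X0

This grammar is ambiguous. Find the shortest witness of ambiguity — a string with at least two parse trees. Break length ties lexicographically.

length 2: no string has ≥2 trees
length 3: p c c has 2 parse trees

Two derivations of p c c:
  G ⇒ p X0 ⇒ p X0 c ⇒ p c c
  G ⇒ p X0 ⇒ p c X0 ⇒ p c c

p c c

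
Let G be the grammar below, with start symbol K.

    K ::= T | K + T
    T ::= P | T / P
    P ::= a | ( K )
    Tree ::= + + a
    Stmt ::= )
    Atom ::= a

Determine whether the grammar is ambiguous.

Only K, T, P are reachable from K; ignoring the rest: This is a standard precedence ladder (K over T over P), with each level left-recursive on its own operator ('+' at K, '/' at T). That structure is LR(1), hence unambiguous.

Unambiguous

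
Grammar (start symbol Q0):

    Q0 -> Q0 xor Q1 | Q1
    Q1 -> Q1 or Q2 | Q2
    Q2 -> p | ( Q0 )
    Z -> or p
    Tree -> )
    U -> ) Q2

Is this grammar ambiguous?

Unambiguous

(Z, Tree, U are unreachable from Q0, so their rules don't affect L(Q0).) This is a standard precedence ladder (Q0 over Q1 over Q2), with each level left-recursive on its own operator ('xor' at Q0, 'or' at Q1). That structure is LR(1), hence unambiguous.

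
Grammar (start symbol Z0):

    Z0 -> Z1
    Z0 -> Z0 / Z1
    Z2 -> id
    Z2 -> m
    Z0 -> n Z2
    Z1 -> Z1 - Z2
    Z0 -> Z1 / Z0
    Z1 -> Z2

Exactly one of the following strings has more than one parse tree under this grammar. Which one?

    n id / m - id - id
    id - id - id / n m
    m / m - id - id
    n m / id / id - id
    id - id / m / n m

n id / m - id - id: 1 tree
id - id - id / n m: 1 tree
m / m - id - id: 2 trees
n m / id / id - id: 1 tree
id - id / m / n m: 1 tree

m / m - id - id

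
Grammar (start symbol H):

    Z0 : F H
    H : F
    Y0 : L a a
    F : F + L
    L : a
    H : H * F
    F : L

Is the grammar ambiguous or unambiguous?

Unambiguous

Only H, F, L are reachable from H; ignoring the rest: The grammar is stratified — H handles '*' (left-recursive), F handles '+', L atoms. Each operator has a fixed associativity and precedence level, so every string has one parse.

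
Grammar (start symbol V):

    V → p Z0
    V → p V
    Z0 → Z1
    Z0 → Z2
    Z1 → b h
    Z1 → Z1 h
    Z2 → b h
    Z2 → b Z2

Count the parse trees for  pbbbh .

1

Parse trees for pbbbh:
  [V p [Z0 [Z2 b [Z2 b [Z2 b h]]]]]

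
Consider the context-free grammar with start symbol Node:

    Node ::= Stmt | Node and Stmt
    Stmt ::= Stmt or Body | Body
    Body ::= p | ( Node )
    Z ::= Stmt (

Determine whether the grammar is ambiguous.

(Z is unreachable from Node, so its rules don't affect L(Node).) This is a standard precedence ladder (Node over Stmt over Body), with each level left-recursive on its own operator ('and' at Node, 'or' at Stmt). That structure is LR(1), hence unambiguous.

Unambiguous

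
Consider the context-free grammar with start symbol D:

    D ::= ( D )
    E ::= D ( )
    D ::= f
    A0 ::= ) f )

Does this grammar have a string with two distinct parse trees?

(E, A0 are unreachable from D, so their rules don't affect L(D).) L(D) is { openⁿ atom closeⁿ : n ≥ 0 }. The bracket depth fixes n, and the derivation is forced at every step.

Unambiguous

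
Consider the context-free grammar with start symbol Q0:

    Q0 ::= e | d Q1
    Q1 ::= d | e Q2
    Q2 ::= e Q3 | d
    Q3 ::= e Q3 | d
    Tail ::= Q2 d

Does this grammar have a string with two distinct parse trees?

(Tail is unreachable from Q0, so its rules don't affect L(Q0).) Restricted to the reachable nonterminals, every rule has the form A → t or A → t B, and no two rules for the same A share a first terminal. The grammar encodes a DFA — one run per string.

Unambiguous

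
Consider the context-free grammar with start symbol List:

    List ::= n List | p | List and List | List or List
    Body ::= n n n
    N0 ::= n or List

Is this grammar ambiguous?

Witness: n p and p

Derivation 1: List ⇒ n List ⇒ n List and List ⇒ n p and List ⇒ n p and p
Derivation 2: List ⇒ List and List ⇒ n List and List ⇒ n p and List ⇒ n p and p

Two distinct leftmost derivations for the same string.

Ambiguous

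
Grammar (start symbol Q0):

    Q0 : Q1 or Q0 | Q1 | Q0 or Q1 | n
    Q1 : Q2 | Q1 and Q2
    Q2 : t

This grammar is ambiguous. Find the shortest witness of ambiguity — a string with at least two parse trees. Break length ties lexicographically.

length 1: no string has ≥2 trees
length 3: t or t has 2 parse trees

Two derivations of t or t:
  Q0 ⇒ Q1 or Q0 ⇒ Q2 or Q0 ⇒ t or Q0 ⇒ t or Q1 ⇒ t or Q2 ⇒ t or t
  Q0 ⇒ Q0 or Q1 ⇒ Q1 or Q1 ⇒ Q2 or Q1 ⇒ t or Q1 ⇒ t or Q2 ⇒ t or t

t or t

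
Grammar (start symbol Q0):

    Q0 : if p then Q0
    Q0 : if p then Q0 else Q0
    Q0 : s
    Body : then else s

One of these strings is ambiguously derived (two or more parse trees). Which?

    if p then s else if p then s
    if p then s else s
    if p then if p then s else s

if p then s else if p then s: 1 tree
if p then s else s: 1 tree
if p then if p then s else s: 2 trees

if p then if p then s else s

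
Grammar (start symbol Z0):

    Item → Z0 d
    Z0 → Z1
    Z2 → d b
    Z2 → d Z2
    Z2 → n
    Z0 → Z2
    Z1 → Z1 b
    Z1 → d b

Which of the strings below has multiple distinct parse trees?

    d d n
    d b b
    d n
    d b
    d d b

d d n: 1 tree
d b b: 1 tree
d n: 1 tree
d b: 2 trees
d d b: 1 tree

d b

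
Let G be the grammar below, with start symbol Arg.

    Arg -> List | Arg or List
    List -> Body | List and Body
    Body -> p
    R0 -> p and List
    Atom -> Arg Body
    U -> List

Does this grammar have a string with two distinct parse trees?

Unambiguous

(R0, Atom, U are unreachable from Arg, so their rules don't affect L(Arg).) Arg → Arg or List | List  ;  List → List and Body | Body  — a left-associative chain with Body at the bottom. Each string factors uniquely by precedence.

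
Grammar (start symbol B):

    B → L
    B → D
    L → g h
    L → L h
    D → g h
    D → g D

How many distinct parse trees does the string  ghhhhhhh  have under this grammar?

1

Parse trees for ghhhhhhh:
  [B [L [L [L [L [L [L [L g h] h] h] h] h] h] h]]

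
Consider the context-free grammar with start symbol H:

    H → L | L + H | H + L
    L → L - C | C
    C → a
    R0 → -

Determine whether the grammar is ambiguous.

Witness: a + a

Derivation 1: H ⇒ L + H ⇒ C + H ⇒ a + H ⇒ a + L ⇒ a + C ⇒ a + a
Derivation 2: H ⇒ H + L ⇒ L + L ⇒ C + L ⇒ a + L ⇒ a + C ⇒ a + a

Two distinct leftmost derivations for the same string.

Ambiguous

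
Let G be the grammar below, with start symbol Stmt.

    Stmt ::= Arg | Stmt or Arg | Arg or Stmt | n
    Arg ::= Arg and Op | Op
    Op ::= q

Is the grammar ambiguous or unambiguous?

Ambiguous

Witness: q or q

Derivation 1: Stmt ⇒ Stmt or Arg ⇒ Arg or Arg ⇒ Op or Arg ⇒ q or Arg ⇒ q or Op ⇒ q or q
Derivation 2: Stmt ⇒ Arg or Stmt ⇒ Op or Stmt ⇒ q or Stmt ⇒ q or Arg ⇒ q or Op ⇒ q or q

Two distinct leftmost derivations for the same string.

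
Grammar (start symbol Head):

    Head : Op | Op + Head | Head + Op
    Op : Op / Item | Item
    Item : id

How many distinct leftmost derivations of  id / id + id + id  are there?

Parse trees for id / id + id + id:
  [Head [Op [Op [Item id]] / [Item id]] + [Head [Op [Item id]] + [Head [Op [Item id]]]]]
  [Head [Op [Op [Item id]] / [Item id]] + [Head [Head [Op [Item id]]] + [Op [Item id]]]]
  [Head [Head [Op [Op [Item id]] / [Item id]] + [Head [Op [Item id]]]] + [Op [Item id]]]
  [Head [Head [Head [Op [Op [Item id]] / [Item id]]] + [Op [Item id]]] + [Op [Item id]]]

4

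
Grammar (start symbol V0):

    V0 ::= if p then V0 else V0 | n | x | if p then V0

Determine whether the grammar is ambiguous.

Witness: if p then if p then n else n

Derivation 1: V0 ⇒ if p then V0 else V0 ⇒ if p then if p then V0 else V0 ⇒ if p then if p then n else V0 ⇒ if p then if p then n else n
Derivation 2: V0 ⇒ if p then V0 ⇒ if p then if p then V0 else V0 ⇒ if p then if p then n else V0 ⇒ if p then if p then n else n

Two distinct leftmost derivations for the same string.

Ambiguous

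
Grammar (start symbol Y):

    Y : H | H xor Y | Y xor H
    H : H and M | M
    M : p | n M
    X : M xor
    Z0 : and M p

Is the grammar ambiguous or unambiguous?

Witness: p xor p

Derivation 1: Y ⇒ H xor Y ⇒ M xor Y ⇒ p xor Y ⇒ p xor H ⇒ p xor M ⇒ p xor p
Derivation 2: Y ⇒ Y xor H ⇒ H xor H ⇒ M xor H ⇒ p xor H ⇒ p xor M ⇒ p xor p

Two distinct leftmost derivations for the same string.

Ambiguous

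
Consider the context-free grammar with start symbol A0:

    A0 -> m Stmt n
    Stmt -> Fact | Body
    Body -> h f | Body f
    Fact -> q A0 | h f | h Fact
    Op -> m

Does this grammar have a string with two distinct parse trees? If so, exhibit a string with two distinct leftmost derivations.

Ambiguous

Witness: m h f n

Derivation 1: A0 ⇒ m Stmt n ⇒ m Fact n ⇒ m h f n
Derivation 2: A0 ⇒ m Stmt n ⇒ m Body n ⇒ m h f n

Two distinct leftmost derivations for the same string.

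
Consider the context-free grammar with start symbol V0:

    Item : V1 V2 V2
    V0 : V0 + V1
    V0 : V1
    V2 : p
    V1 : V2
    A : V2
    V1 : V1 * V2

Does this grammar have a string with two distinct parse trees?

(A, Item are unreachable from V0, so their rules don't affect L(V0).) This is a standard precedence ladder (V0 over V1 over V2), with each level left-recursive on its own operator ('+' at V0, '*' at V1). That structure is LR(1), hence unambiguous.

Unambiguous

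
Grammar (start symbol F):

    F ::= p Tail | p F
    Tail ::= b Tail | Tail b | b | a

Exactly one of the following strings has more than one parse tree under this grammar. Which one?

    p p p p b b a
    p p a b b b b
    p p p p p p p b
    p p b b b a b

p p p p b b a: 1 tree
p p a b b b b: 1 tree
p p p p p p p b: 1 tree
p p b b b a b: 4 trees

p p b b b a b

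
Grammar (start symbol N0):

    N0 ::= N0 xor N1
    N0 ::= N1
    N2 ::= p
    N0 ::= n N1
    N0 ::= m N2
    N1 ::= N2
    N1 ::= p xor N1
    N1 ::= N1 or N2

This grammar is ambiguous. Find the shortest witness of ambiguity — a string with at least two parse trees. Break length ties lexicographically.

length 1: no string has ≥2 trees
length 2: no string has ≥2 trees
length 3: p xor p has 2 parse trees

Two derivations of p xor p:
  N0 ⇒ N0 xor N1 ⇒ N1 xor N1 ⇒ N2 xor N1 ⇒ p xor N1 ⇒ p xor N2 ⇒ p xor p
  N0 ⇒ N1 ⇒ p xor N1 ⇒ p xor N2 ⇒ p xor p

p xor p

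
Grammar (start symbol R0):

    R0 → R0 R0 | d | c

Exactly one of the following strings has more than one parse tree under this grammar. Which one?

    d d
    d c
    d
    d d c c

d d: 1 tree
d c: 1 tree
d: 1 tree
d d c c: 5 trees

d d c c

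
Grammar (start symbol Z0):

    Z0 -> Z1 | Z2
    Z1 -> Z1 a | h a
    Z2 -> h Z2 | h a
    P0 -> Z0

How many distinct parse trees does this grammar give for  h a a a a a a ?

Parse trees for h a a a a a a:
  [Z0 [Z1 [Z1 [Z1 [Z1 [Z1 [Z1 h a] a] a] a] a] a]]

1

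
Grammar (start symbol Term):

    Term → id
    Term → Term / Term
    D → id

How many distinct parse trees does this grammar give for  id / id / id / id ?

Parse trees for id / id / id / id:
  [Term [Term id] / [Term [Term id] / [Term [Term id] / [Term id]]]]
  [Term [Term id] / [Term [Term [Term id] / [Term id]] / [Term id]]]
  [Term [Term [Term id] / [Term id]] / [Term [Term id] / [Term id]]]
  [Term [Term [Term id] / [Term [Term id] / [Term id]]] / [Term id]]
  [Term [Term [Term [Term id] / [Term id]] / [Term id]] / [Term id]]

5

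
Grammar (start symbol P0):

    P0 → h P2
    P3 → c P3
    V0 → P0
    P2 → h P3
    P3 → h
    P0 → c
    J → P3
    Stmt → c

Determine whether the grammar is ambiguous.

(J, Stmt, V0 are unreachable from P0, so their rules don't affect L(P0).) Each reachable nonterminal has at most one production per leading terminal, and all productions are right-linear; the derivation is determined token-by-token.

Unambiguous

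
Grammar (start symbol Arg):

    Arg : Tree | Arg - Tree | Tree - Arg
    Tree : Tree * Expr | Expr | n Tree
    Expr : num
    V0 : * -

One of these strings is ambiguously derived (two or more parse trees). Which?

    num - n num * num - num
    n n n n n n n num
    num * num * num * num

num - n num * num - num

num - n num * num - num: 8 trees
n n n n n n n num: 1 tree
num * num * num * num: 1 tree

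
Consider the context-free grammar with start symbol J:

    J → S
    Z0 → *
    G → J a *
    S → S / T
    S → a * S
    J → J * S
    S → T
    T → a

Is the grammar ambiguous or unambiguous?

Ambiguous

Witness: a * a

Derivation 1: J ⇒ S ⇒ a * S ⇒ a * T ⇒ a * a
Derivation 2: J ⇒ J * S ⇒ S * S ⇒ T * S ⇒ a * S ⇒ a * T ⇒ a * a

Two distinct leftmost derivations for the same string.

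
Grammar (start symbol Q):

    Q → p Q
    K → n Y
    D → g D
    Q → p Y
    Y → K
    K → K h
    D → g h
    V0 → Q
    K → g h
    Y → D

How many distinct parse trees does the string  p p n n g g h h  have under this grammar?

2

Parse trees for p p n n g g h h:
  [Q p [Q p [Y [K n [Y [K [K n [Y [D g [D g h]]]] h]]]]]]
  [Q p [Q p [Y [K [K n [Y [K n [Y [D g [D g h]]]]]] h]]]]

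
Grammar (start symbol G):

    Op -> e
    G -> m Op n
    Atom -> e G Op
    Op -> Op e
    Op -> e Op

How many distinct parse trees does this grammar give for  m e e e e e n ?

16

Parse trees for m e e e e e n (showing first 6 of 16):
  [G m [Op [Op [Op [Op [Op e] e] e] e] e] n]
  [G m [Op [Op [Op [Op e [Op e]] e] e] e] n]
  [G m [Op [Op [Op e [Op [Op e] e]] e] e] n]
  [G m [Op [Op [Op e [Op e [Op e]]] e] e] n]
  [G m [Op [Op e [Op [Op [Op e] e] e]] e] n]
  [G m [Op [Op e [Op [Op e [Op e]] e]] e] n]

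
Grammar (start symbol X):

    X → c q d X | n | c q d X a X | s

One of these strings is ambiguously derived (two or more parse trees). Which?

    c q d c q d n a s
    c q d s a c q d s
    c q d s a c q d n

c q d c q d n a s: 2 trees
c q d s a c q d s: 1 tree
c q d s a c q d n: 1 tree

c q d c q d n a s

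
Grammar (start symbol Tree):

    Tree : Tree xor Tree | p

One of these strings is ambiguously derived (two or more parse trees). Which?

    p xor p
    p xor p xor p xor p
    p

p xor p: 1 tree
p xor p xor p xor p: 5 trees
p: 1 tree

p xor p xor p xor p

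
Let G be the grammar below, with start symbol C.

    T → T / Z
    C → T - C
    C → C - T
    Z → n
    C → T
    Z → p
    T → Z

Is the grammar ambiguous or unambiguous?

Witness: n - n

Derivation 1: C ⇒ T - C ⇒ Z - C ⇒ n - C ⇒ n - T ⇒ n - Z ⇒ n - n
Derivation 2: C ⇒ C - T ⇒ T - T ⇒ Z - T ⇒ n - T ⇒ n - Z ⇒ n - n

Two distinct leftmost derivations for the same string.

Ambiguous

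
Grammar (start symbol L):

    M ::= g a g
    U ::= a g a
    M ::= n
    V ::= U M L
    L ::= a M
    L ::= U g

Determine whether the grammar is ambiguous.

Ambiguous

Witness: a g a g

Derivation 1: L ⇒ a M ⇒ a g a g
Derivation 2: L ⇒ U g ⇒ a g a g

Two distinct leftmost derivations for the same string.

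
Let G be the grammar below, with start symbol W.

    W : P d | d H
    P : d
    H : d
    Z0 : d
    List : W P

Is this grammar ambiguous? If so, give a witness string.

Witness: d d

Derivation 1: W ⇒ P d ⇒ d d
Derivation 2: W ⇒ d H ⇒ d d

Two distinct leftmost derivations for the same string.

Ambiguous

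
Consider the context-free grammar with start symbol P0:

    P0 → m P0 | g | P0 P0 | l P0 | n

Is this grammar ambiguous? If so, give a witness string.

Witness: g g g

Derivation 1: P0 ⇒ P0 P0 ⇒ g P0 ⇒ g P0 P0 ⇒ g g P0 ⇒ g g g
Derivation 2: P0 ⇒ P0 P0 ⇒ P0 P0 P0 ⇒ g P0 P0 ⇒ g g P0 ⇒ g g g

Two distinct leftmost derivations for the same string.

Ambiguous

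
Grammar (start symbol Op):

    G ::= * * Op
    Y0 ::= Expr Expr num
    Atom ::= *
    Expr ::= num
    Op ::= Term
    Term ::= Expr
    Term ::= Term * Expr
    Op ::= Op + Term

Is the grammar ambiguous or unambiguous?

Unambiguous

Only Op, Term, Expr are reachable from Op; ignoring the rest: Op → Op + Term | Term  ;  Term → Term * Expr | Expr  — a left-associative chain with Expr at the bottom. Each string factors uniquely by precedence.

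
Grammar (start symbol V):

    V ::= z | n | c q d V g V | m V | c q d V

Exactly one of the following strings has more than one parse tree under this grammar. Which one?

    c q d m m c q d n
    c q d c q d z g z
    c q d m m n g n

c q d m m c q d n: 1 tree
c q d c q d z g z: 2 trees
c q d m m n g n: 1 tree

c q d c q d z g z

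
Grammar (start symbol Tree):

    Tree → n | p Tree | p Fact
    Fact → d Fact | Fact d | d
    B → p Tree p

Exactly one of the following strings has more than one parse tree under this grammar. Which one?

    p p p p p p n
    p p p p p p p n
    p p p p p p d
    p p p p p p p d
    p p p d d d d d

p p p p p p n: 1 tree
p p p p p p p n: 1 tree
p p p p p p d: 1 tree
p p p p p p p d: 1 tree
p p p d d d d d: 16 trees

p p p d d d d d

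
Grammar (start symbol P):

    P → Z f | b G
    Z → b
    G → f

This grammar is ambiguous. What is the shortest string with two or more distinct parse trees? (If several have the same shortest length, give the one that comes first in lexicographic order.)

b f

length 2: b f has 2 parse trees

Two derivations of b f:
  P ⇒ Z f ⇒ b f
  P ⇒ b G ⇒ b f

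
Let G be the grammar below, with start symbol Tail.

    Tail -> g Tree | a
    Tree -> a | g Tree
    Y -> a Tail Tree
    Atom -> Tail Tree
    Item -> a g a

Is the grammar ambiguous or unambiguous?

Unambiguous

Only Tail, Tree are reachable from Tail; ignoring the rest: The reachable rules are right-linear with at most one rule per (nonterminal, next-terminal) pair. Each input token forces the next rule, so parsing is deterministic.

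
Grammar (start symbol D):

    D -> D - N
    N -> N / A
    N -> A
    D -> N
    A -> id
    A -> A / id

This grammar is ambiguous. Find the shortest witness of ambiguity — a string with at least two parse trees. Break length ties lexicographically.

id / id

length 1: no string has ≥2 trees
length 3: id / id has 2 parse trees

Two derivations of id / id:
  D ⇒ N ⇒ N / A ⇒ A / A ⇒ id / A ⇒ id / id
  D ⇒ N ⇒ A ⇒ A / id ⇒ id / id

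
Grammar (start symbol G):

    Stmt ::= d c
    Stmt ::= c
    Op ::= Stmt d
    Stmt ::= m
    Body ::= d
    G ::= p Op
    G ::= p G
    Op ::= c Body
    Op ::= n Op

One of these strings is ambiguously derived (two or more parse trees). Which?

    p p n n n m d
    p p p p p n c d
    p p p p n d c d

p p p p p n c d

p p n n n m d: 1 tree
p p p p p n c d: 2 trees
p p p p n d c d: 1 tree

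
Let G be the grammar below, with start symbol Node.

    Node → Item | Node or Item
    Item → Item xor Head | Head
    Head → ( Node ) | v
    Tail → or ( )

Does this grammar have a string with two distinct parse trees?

Unambiguous

(Tail is unreachable from Node, so its rules don't affect L(Node).) This is a standard precedence ladder (Node over Item over Head), with each level left-recursive on its own operator ('or' at Node, 'xor' at Item). That structure is LR(1), hence unambiguous.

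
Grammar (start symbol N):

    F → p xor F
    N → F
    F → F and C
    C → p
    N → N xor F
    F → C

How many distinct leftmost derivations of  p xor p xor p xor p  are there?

Parse trees for p xor p xor p xor p:
  [N [F p xor [F p xor [F p xor [F [C p]]]]]]
  [N [N [F [C p]]] xor [F p xor [F p xor [F [C p]]]]]
  [N [N [F p xor [F [C p]]]] xor [F p xor [F [C p]]]]
  [N [N [N [F [C p]]] xor [F [C p]]] xor [F p xor [F [C p]]]]
  [N [N [F p xor [F p xor [F [C p]]]]] xor [F [C p]]]
  [N [N [N [F [C p]]] xor [F p xor [F [C p]]]] xor [F [C p]]]
  [N [N [N [F p xor [F [C p]]]] xor [F [C p]]] xor [F [C p]]]
  [N [N [N [N [F [C p]]] xor [F [C p]]] xor [F [C p]]] xor [F [C p]]]

8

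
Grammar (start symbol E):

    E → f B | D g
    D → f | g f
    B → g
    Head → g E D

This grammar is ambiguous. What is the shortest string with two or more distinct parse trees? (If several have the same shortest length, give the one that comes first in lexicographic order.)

length 2: f g has 2 parse trees

Two derivations of f g:
  E ⇒ f B ⇒ f g
  E ⇒ D g ⇒ f g

f g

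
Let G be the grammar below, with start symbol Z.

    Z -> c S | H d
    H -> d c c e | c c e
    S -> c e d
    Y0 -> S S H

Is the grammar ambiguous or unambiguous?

Ambiguous

Witness: c c e d

Derivation 1: Z ⇒ c S ⇒ c c e d
Derivation 2: Z ⇒ H d ⇒ c c e d

Two distinct leftmost derivations for the same string.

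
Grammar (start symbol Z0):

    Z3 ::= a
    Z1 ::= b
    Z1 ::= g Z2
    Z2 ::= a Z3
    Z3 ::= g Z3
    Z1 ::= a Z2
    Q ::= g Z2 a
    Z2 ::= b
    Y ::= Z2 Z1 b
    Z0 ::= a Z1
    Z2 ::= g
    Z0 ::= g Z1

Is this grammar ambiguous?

Unambiguous

Only Z0, Z1, Z2, Z3 are reachable from Z0; ignoring the rest: The reachable rules are right-linear with at most one rule per (nonterminal, next-terminal) pair. Each input token forces the next rule, so parsing is deterministic.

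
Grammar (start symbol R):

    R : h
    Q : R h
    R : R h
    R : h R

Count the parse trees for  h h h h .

8

Parse trees for h h h h:
  [R [R [R [R h] h] h] h]
  [R [R [R h [R h]] h] h]
  [R [R h [R [R h] h]] h]
  [R [R h [R h [R h]]] h]
  [R h [R [R [R h] h] h]]
  [R h [R [R h [R h]] h]]
  [R h [R h [R [R h] h]]]
  [R h [R h [R h [R h]]]]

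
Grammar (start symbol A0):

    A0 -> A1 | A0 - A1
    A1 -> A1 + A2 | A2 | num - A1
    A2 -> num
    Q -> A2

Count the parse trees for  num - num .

Parse trees for num - num:
  [A0 [A1 num - [A1 [A2 num]]]]
  [A0 [A0 [A1 [A2 num]]] - [A1 [A2 num]]]

2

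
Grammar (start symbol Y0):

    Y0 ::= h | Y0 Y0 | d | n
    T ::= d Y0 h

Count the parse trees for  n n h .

Parse trees for n n h:
  [Y0 [Y0 n] [Y0 [Y0 n] [Y0 h]]]
  [Y0 [Y0 [Y0 n] [Y0 n]] [Y0 h]]

2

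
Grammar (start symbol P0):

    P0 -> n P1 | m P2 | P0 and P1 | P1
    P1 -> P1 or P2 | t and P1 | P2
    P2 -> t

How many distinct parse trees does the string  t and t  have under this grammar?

2

Parse trees for t and t:
  [P0 [P0 [P1 [P2 t]]] and [P1 [P2 t]]]
  [P0 [P1 t and [P1 [P2 t]]]]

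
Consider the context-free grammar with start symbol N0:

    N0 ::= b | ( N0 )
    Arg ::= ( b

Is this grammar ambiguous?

Only N0 is reachable from N0; ignoring the rest: Each string is a nest of matched brackets around a single atom. An opening bracket forces the recursive rule; an atom forces the base rule.

Unambiguous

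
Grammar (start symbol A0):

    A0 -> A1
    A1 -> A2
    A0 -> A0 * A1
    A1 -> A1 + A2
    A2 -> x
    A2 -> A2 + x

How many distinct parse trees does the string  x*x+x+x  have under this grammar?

4

Parse trees for x*x+x+x:
  [A0 [A0 [A1 [A2 x]]] * [A1 [A2 [A2 [A2 x] + x] + x]]]
  [A0 [A0 [A1 [A2 x]]] * [A1 [A1 [A2 x]] + [A2 [A2 x] + x]]]
  [A0 [A0 [A1 [A2 x]]] * [A1 [A1 [A2 [A2 x] + x]] + [A2 x]]]
  [A0 [A0 [A1 [A2 x]]] * [A1 [A1 [A1 [A2 x]] + [A2 x]] + [A2 x]]]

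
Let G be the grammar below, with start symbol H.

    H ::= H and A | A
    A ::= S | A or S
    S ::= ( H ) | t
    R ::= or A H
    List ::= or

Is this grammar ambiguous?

Unambiguous

(R, List are unreachable from H, so their rules don't affect L(H).) The grammar is stratified — H handles 'and' (left-recursive), A handles 'or', S atoms. Each operator has a fixed associativity and precedence level, so every string has one parse.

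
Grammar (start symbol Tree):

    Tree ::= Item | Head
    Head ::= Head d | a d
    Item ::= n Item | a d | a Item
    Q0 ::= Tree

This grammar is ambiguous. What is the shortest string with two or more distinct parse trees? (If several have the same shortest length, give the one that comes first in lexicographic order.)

length 2: a d has 2 parse trees

Two derivations of a d:
  Tree ⇒ Item ⇒ a d
  Tree ⇒ Head ⇒ a d

a d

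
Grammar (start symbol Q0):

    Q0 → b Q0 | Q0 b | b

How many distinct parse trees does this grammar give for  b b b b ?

8

Parse trees for b b b b:
  [Q0 b [Q0 b [Q0 b [Q0 b]]]]
  [Q0 b [Q0 b [Q0 [Q0 b] b]]]
  [Q0 b [Q0 [Q0 b [Q0 b]] b]]
  [Q0 b [Q0 [Q0 [Q0 b] b] b]]
  [Q0 [Q0 b [Q0 b [Q0 b]]] b]
  [Q0 [Q0 b [Q0 [Q0 b] b]] b]
  [Q0 [Q0 [Q0 b [Q0 b]] b] b]
  [Q0 [Q0 [Q0 [Q0 b] b] b] b]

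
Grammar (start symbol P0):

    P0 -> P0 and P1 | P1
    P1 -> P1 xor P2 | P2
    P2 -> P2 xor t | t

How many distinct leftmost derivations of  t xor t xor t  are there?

Parse trees for t xor t xor t:
  [P0 [P1 [P1 [P2 t]] xor [P2 [P2 t] xor t]]]
  [P0 [P1 [P1 [P1 [P2 t]] xor [P2 t]] xor [P2 t]]]
  [P0 [P1 [P1 [P2 [P2 t] xor t]] xor [P2 t]]]
  [P0 [P1 [P2 [P2 [P2 t] xor t] xor t]]]

4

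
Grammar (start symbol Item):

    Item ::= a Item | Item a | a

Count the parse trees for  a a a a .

8

Parse trees for a a a a:
  [Item a [Item a [Item a [Item a]]]]
  [Item a [Item a [Item [Item a] a]]]
  [Item a [Item [Item a [Item a]] a]]
  [Item a [Item [Item [Item a] a] a]]
  [Item [Item a [Item a [Item a]]] a]
  [Item [Item a [Item [Item a] a]] a]
  [Item [Item [Item a [Item a]] a] a]
  [Item [Item [Item [Item a] a] a] a]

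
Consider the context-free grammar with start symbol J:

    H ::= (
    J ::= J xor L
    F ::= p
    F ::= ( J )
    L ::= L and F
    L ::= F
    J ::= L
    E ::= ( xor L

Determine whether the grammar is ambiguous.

Unambiguous

(E, H are unreachable from J, so their rules don't affect L(J).) This is a standard precedence ladder (J over L over F), with each level left-recursive on its own operator ('xor' at J, 'and' at L). That structure is LR(1), hence unambiguous.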